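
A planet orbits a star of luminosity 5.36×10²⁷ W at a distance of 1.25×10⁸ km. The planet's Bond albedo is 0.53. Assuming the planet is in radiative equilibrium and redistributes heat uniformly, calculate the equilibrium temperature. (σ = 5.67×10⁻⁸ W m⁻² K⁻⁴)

d = 1.25×10⁸ km = 1.25×10¹¹ m.
Flux: S = L/(4πd²) = 5.36×10²⁷/(4π×(1.25×10¹¹)²) = 2.73×10⁴ W m⁻².
Energy balance: absorbed = emitted ⇒ πR²·S(1−A) = 4πR²·σT_eq⁴, so T_eq⁴ = S(1−A)/(4σ).
T_eq = [2.73×10⁴ × 0.47 / (4 × 5.67×10⁻⁸)]^(1/4) = (5.66×10¹⁰)^(1/4) = 488 K.

T_eq ≈ 488 K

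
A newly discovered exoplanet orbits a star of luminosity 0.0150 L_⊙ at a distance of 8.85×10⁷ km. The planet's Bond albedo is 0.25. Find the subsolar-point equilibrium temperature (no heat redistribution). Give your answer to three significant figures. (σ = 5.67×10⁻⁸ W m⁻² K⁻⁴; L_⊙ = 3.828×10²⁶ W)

d = 8.85×10⁷ km = 8.85×10¹⁰ m.
L = 0.0150 × 3.828×10²⁶ = 5.74×10²⁴ W.
Flux: S = L/(4πd²) = 5.74×10²⁴/(4π×(8.85×10¹⁰)²) = 58.3 W m⁻².
At the subsolar point the surface absorbs S(1−A) and emits σT⁴ per unit area — no factor of 4, since only the local patch is in balance.
T = [58.3 × 0.75 / 5.67×10⁻⁸]^(1/4) = (7.72×10⁸)^(1/4) = 167 K.

T_ss ≈ 167 K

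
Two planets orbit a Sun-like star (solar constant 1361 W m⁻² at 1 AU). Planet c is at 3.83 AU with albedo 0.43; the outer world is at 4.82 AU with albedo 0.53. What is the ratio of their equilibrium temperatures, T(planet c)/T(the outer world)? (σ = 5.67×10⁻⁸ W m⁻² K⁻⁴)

T_eq = [S₀(1−A)/(4σd²)]^(1/4), so T ∝ (1−A)^(1/4) / √d.
T₁ = [1361×0.57/(4×5.67×10⁻⁸×3.83²)]^(1/4) = 123.57 K.
T₂ = [1361×0.47/(4×5.67×10⁻⁸×4.82²)]^(1/4) = 104.97 K.

T₁/T₂ ≈ 1.177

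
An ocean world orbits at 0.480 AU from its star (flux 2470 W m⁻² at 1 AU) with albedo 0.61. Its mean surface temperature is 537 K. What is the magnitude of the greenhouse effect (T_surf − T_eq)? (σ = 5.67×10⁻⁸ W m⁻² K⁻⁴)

S = 2470/0.480² = 1.072×10⁴ W m⁻².
T_eq = [S(1−A)/(4σ)]^(1/4) = [1.072×10⁴×0.39/(4×5.67×10⁻⁸)]^(1/4) = 368.5 K.
ΔT = T_surf − T_eq = 537 − 368.5.

ΔT ≈ 168.5 K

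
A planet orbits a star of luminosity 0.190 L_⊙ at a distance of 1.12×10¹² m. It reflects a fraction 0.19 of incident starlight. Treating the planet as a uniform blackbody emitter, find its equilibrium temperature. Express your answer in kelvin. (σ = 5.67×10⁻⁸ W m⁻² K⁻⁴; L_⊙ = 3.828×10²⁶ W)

L = 0.190 × 3.828×10²⁶ = 7.27×10²⁵ W.
Flux: S = L/(4πd²) = 7.27×10²⁵/(4π×(1.12×10¹²)²) = 4.61 W m⁻².
Energy balance: absorbed = emitted ⇒ πR²·S(1−A) = 4πR²·σT_eq⁴, so T_eq⁴ = S(1−A)/(4σ).
T_eq = [4.61 × 0.81 / (4 × 5.67×10⁻⁸)]^(1/4) = (1.65×10⁷)^(1/4) = 63.7 K.

T_eq ≈ 63.7 K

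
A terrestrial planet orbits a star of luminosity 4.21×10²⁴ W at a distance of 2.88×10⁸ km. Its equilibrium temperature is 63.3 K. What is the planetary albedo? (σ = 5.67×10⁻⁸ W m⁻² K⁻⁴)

A ≈ 0.10

d = 2.88×10⁸ km = 2.88×10¹¹ m.
Flux: S = L/(4πd²) = 4.21×10²⁴/(4π×(2.88×10¹¹)²) = 4.04 W m⁻².
From T_eq⁴ = S(1−A)/(4σ): 1−A = 4σT_eq⁴/S.
1−A = 4 × 5.67×10⁻⁸ × (63.3)⁴ / 4.04 = 0.902.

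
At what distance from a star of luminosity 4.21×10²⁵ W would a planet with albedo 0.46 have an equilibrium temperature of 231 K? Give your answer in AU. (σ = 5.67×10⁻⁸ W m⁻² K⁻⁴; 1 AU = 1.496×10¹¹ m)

From T_eq⁴ = L(1−A)/(16πσd²): d = √[L(1−A)/(16πσT_eq⁴)].
d = √[4.21×10²⁵ × 0.54 / (16π × 5.67×10⁻⁸ × (231)⁴)] = 5.29×10¹⁰ m = 0.354 AU.

d ≈ 0.354 AU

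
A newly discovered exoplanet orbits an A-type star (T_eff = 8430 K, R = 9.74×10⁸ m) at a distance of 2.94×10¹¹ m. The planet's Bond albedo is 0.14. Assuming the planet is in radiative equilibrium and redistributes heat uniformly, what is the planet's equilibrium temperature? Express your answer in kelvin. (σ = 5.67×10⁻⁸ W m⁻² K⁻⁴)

T_eq ≈ 330 K

L = 4πR_⋆²σT_⋆⁴ = 4π(9.74×10⁸)² × 5.67×10⁻⁸ × (8430)⁴ = 3.41×10²⁷ W.
S = L/(4πd²) = 3140 W m⁻².
Energy balance: absorbed = emitted ⇒ πR²·S(1−A) = 4πR²·σT_eq⁴, so T_eq⁴ = S(1−A)/(4σ).
T_eq = [3140 × 0.86 / (4 × 5.67×10⁻⁸)]^(1/4) = (1.19×10¹⁰)^(1/4) = 330 K.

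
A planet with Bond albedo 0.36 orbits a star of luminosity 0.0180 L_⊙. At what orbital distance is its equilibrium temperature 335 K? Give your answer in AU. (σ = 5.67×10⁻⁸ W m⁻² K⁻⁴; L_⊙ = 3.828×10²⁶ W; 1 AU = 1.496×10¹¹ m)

L = 0.0180 × 3.828×10²⁶ = 6.89×10²⁴ W.
From T_eq⁴ = L(1−A)/(16πσd²): d = √[L(1−A)/(16πσT_eq⁴)].
d = √[6.89×10²⁴ × 0.64 / (16π × 5.67×10⁻⁸ × (335)⁴)] = 1.11×10¹⁰ m = 0.0741 AU.

d ≈ 0.0741 AU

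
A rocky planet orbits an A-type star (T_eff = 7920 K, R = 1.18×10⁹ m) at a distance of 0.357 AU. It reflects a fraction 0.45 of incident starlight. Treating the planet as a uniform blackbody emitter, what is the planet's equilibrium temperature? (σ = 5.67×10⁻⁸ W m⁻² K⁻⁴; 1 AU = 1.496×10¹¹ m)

T_eq ≈ 717 K

d = 0.357 AU = 5.34×10¹⁰ m.
L = 4πR_⋆²σT_⋆⁴ = 4π(1.18×10⁹)² × 5.67×10⁻⁸ × (7920)⁴ = 3.90×10²⁷ W.
S = L/(4πd²) = 1.09×10⁵ W m⁻².
Energy balance: absorbed = emitted ⇒ πR²·S(1−A) = 4πR²·σT_eq⁴, so T_eq⁴ = S(1−A)/(4σ).
T_eq = [1.09×10⁵ × 0.55 / (4 × 5.67×10⁻⁸)]^(1/4) = (2.64×10¹¹)^(1/4) = 717 K.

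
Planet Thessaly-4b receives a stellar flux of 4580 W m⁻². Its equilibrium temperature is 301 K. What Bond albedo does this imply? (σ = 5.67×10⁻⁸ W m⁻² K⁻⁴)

A ≈ 0.59

From T_eq⁴ = S(1−A)/(4σ): 1−A = 4σT_eq⁴/S.
1−A = 4 × 5.67×10⁻⁸ × (301)⁴ / 4580 = 0.406.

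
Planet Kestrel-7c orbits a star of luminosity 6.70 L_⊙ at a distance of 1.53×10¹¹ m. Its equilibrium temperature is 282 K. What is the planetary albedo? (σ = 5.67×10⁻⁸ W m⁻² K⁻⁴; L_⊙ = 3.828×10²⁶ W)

A ≈ 0.84

L = 6.70 × 3.828×10²⁶ = 2.56×10²⁷ W.
Flux: S = L/(4πd²) = 2.56×10²⁷/(4π×(1.53×10¹¹)²) = 8720 W m⁻².
From T_eq⁴ = S(1−A)/(4σ): 1−A = 4σT_eq⁴/S.
1−A = 4 × 5.67×10⁻⁸ × (282)⁴ / 8720 = 0.165.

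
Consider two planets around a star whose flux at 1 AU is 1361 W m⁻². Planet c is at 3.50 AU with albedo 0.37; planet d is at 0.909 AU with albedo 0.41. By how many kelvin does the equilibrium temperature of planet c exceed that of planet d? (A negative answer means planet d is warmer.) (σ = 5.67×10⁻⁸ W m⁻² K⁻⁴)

ΔT ≈ -123.3 K

T_eq = [S₀(1−A)/(4σd²)]^(1/4), so T ∝ (1−A)^(1/4) / √d.
T₁ = [1361×0.63/(4×5.67×10⁻⁸×3.50²)]^(1/4) = 132.54 K.
T₂ = [1361×0.59/(4×5.67×10⁻⁸×0.909²)]^(1/4) = 255.85 K.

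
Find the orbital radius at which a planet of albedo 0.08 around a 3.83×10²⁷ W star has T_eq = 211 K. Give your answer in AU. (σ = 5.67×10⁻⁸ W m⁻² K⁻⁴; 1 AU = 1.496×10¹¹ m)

From T_eq⁴ = L(1−A)/(16πσd²): d = √[L(1−A)/(16πσT_eq⁴)].
d = √[3.83×10²⁷ × 0.92 / (16π × 5.67×10⁻⁸ × (211)⁴)] = 7.90×10¹¹ m = 5.28 AU.

d ≈ 5.28 AU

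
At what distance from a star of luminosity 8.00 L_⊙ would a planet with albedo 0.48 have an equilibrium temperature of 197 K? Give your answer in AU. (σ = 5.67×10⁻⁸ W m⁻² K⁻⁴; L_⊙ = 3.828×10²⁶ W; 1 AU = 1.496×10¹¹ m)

d ≈ 4.07 AU

L = 8.00 × 3.828×10²⁶ = 3.06×10²⁷ W.
From T_eq⁴ = L(1−A)/(16πσd²): d = √[L(1−A)/(16πσT_eq⁴)].
d = √[3.06×10²⁷ × 0.52 / (16π × 5.67×10⁻⁸ × (197)⁴)] = 6.09×10¹¹ m = 4.07 AU.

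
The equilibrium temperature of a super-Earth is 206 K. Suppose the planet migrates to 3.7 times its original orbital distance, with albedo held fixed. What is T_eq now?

T_eq ≈ 107 K

T_eq ∝ L^(1/4) · d^(−1/2).
T′ = 206 / 3.7^(1/2) = 107 K.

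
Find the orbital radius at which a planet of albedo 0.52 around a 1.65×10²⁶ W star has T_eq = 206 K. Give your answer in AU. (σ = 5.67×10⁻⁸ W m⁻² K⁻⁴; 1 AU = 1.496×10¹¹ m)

d ≈ 0.830 AU

From T_eq⁴ = L(1−A)/(16πσd²): d = √[L(1−A)/(16πσT_eq⁴)].
d = √[1.65×10²⁶ × 0.48 / (16π × 5.67×10⁻⁸ × (206)⁴)] = 1.24×10¹¹ m = 0.830 AU.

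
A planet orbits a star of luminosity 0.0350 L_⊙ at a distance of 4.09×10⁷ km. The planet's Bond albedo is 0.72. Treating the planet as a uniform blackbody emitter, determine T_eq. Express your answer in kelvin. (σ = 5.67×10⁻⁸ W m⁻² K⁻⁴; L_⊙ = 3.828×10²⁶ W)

d = 4.09×10⁷ km = 4.09×10¹⁰ m.
L = 0.0350 × 3.828×10²⁶ = 1.34×10²⁵ W.
Flux: S = L/(4πd²) = 1.34×10²⁵/(4π×(4.09×10¹⁰)²) = 637 W m⁻².
Energy balance: absorbed = emitted ⇒ πR²·S(1−A) = 4πR²·σT_eq⁴, so T_eq⁴ = S(1−A)/(4σ).
T_eq = [637 × 0.28 / (4 × 5.67×10⁻⁸)]^(1/4) = (7.87×10⁸)^(1/4) = 167 K.

T_eq ≈ 167 K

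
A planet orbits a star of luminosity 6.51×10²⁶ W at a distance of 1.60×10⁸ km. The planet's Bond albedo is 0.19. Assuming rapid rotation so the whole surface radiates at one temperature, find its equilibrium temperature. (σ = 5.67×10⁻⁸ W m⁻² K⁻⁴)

d = 1.60×10⁸ km = 1.60×10¹¹ m.
Flux: S = L/(4πd²) = 6.51×10²⁶/(4π×(1.60×10¹¹)²) = 2020 W m⁻².
Energy balance: absorbed = emitted ⇒ πR²·S(1−A) = 4πR²·σT_eq⁴, so T_eq⁴ = S(1−A)/(4σ).
T_eq = [2020 × 0.81 / (4 × 5.67×10⁻⁸)]^(1/4) = (7.23×10⁹)^(1/4) = 292 K.

T_eq ≈ 292 K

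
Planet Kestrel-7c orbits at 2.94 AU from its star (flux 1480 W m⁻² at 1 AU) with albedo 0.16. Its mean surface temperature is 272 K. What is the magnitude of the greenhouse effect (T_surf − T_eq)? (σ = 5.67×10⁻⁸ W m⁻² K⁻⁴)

S = 1480/2.94² = 171.2 W m⁻².
T_eq = [S(1−A)/(4σ)]^(1/4) = [171.2×0.84/(4×5.67×10⁻⁸)]^(1/4) = 158.7 K.
ΔT = T_surf − T_eq = 272 − 158.7.

ΔT ≈ 113.3 K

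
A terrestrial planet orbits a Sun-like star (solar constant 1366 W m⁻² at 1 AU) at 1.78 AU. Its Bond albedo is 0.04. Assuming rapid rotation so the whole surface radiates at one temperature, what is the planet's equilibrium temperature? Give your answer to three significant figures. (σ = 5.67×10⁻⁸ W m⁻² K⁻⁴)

T_eq ≈ 207 K

Flux at 1.78 AU: S = 1366/1.78² = 431 W m⁻².
Energy balance: absorbed = emitted ⇒ πR²·S(1−A) = 4πR²·σT_eq⁴, so T_eq⁴ = S(1−A)/(4σ).
T_eq = [431 × 0.96 / (4 × 5.67×10⁻⁸)]^(1/4) = (1.82×10⁹)^(1/4) = 207 K.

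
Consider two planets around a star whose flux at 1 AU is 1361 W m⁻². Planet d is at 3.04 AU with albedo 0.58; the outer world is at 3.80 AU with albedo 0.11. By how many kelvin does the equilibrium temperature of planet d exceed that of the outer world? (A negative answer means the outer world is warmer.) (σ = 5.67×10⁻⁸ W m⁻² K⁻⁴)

ΔT ≈ -10.2 K

T_eq = [S₀(1−A)/(4σd²)]^(1/4), so T ∝ (1−A)^(1/4) / √d.
T₁ = [1361×0.42/(4×5.67×10⁻⁸×3.04²)]^(1/4) = 128.51 K.
T₂ = [1361×0.89/(4×5.67×10⁻⁸×3.80²)]^(1/4) = 138.68 K.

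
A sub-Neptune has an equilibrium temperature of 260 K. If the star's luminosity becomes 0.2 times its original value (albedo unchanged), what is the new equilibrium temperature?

T_eq ≈ 174 K

T_eq ∝ L^(1/4) · d^(−1/2).
T′ = 260 × 0.2^(1/4) = 174 K.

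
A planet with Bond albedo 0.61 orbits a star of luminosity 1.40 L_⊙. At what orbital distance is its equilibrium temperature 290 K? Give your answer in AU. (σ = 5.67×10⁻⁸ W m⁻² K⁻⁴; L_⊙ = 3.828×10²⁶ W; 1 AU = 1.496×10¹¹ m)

L = 1.40 × 3.828×10²⁶ = 5.36×10²⁶ W.
From T_eq⁴ = L(1−A)/(16πσd²): d = √[L(1−A)/(16πσT_eq⁴)].
d = √[5.36×10²⁶ × 0.39 / (16π × 5.67×10⁻⁸ × (290)⁴)] = 1.02×10¹¹ m = 0.681 AU.

d ≈ 0.681 AU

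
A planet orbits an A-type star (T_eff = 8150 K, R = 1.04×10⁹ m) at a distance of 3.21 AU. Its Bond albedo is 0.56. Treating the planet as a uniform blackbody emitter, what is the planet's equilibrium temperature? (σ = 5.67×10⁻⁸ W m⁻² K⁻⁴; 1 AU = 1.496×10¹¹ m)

d = 3.21 AU = 4.80×10¹¹ m.
L = 4πR_⋆²σT_⋆⁴ = 4π(1.04×10⁹)² × 5.67×10⁻⁸ × (8150)⁴ = 3.40×10²⁷ W.
S = L/(4πd²) = 1170 W m⁻².
Energy balance: absorbed = emitted ⇒ πR²·S(1−A) = 4πR²·σT_eq⁴, so T_eq⁴ = S(1−A)/(4σ).
T_eq = [1170 × 0.44 / (4 × 5.67×10⁻⁸)]^(1/4) = (2.28×10⁹)^(1/4) = 218 K.

T_eq ≈ 218 K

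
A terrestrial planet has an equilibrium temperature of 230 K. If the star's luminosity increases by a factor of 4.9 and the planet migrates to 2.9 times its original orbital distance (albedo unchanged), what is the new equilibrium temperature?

T_eq ≈ 201 K

T_eq ∝ L^(1/4) · d^(−1/2).
T′ = 230 × 4.9^(1/4) / 2.9^(1/2) = 201 K.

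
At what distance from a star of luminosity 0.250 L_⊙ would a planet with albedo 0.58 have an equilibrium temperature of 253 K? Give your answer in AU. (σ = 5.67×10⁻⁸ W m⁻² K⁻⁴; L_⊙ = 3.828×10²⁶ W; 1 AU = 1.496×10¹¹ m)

L = 0.250 × 3.828×10²⁶ = 9.57×10²⁵ W.
From T_eq⁴ = L(1−A)/(16πσd²): d = √[L(1−A)/(16πσT_eq⁴)].
d = √[9.57×10²⁵ × 0.42 / (16π × 5.67×10⁻⁸ × (253)⁴)] = 5.87×10¹⁰ m = 0.392 AU.

d ≈ 0.392 AU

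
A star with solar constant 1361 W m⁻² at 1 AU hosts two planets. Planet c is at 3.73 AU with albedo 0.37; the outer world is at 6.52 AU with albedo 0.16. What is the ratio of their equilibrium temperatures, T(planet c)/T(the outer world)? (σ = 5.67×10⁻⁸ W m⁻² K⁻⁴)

T_eq = [S₀(1−A)/(4σd²)]^(1/4), so T ∝ (1−A)^(1/4) / √d.
T₁ = [1361×0.63/(4×5.67×10⁻⁸×3.73²)]^(1/4) = 128.39 K.
T₂ = [1361×0.84/(4×5.67×10⁻⁸×6.52²)]^(1/4) = 104.35 K.

T₁/T₂ ≈ 1.230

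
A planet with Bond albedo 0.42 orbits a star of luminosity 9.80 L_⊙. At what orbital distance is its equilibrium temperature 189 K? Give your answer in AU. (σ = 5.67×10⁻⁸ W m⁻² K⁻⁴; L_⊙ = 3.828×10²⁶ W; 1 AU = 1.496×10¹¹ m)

d ≈ 5.17 AU

L = 9.80 × 3.828×10²⁶ = 3.75×10²⁷ W.
From T_eq⁴ = L(1−A)/(16πσd²): d = √[L(1−A)/(16πσT_eq⁴)].
d = √[3.75×10²⁷ × 0.58 / (16π × 5.67×10⁻⁸ × (189)⁴)] = 7.74×10¹¹ m = 5.17 AU.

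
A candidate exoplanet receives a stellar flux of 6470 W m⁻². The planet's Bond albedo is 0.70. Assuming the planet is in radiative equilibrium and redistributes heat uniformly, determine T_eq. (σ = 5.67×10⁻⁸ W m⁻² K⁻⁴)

T_eq ≈ 304 K

Energy balance: absorbed = emitted ⇒ πR²·S(1−A) = 4πR²·σT_eq⁴, so T_eq⁴ = S(1−A)/(4σ).
T_eq = [6470 × 0.30 / (4 × 5.67×10⁻⁸)]^(1/4) = (8.56×10⁹)^(1/4) = 304 K.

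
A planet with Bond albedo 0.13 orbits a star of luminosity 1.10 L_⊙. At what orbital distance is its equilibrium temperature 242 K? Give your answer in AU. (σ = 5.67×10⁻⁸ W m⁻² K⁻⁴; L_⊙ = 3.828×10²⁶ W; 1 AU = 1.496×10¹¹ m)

L = 1.10 × 3.828×10²⁶ = 4.21×10²⁶ W.
From T_eq⁴ = L(1−A)/(16πσd²): d = √[L(1−A)/(16πσT_eq⁴)].
d = √[4.21×10²⁶ × 0.87 / (16π × 5.67×10⁻⁸ × (242)⁴)] = 1.94×10¹¹ m = 1.29 AU.

d ≈ 1.29 AU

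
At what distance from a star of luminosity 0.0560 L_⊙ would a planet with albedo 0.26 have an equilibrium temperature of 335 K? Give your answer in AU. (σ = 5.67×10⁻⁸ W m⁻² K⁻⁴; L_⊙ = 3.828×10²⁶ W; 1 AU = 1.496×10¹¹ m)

L = 0.0560 × 3.828×10²⁶ = 2.14×10²⁵ W.
From T_eq⁴ = L(1−A)/(16πσd²): d = √[L(1−A)/(16πσT_eq⁴)].
d = √[2.14×10²⁵ × 0.74 / (16π × 5.67×10⁻⁸ × (335)⁴)] = 2.10×10¹⁰ m = 0.141 AU.

d ≈ 0.141 AU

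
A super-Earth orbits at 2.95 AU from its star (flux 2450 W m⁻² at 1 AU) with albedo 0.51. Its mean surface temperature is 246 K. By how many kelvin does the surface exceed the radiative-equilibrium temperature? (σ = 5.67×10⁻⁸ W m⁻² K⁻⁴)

S = 2450/2.95² = 281.5 W m⁻².
T_eq = [S(1−A)/(4σ)]^(1/4) = [281.5×0.49/(4×5.67×10⁻⁸)]^(1/4) = 157.0 K.
ΔT = T_surf − T_eq = 246 − 157.0.

ΔT ≈ 89.0 K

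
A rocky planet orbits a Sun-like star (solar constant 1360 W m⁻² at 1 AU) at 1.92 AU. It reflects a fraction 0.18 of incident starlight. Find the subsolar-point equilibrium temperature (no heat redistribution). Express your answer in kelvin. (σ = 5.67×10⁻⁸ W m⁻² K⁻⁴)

T_ss ≈ 270 K

Flux at 1.92 AU: S = 1360/1.92² = 369 W m⁻².
At the subsolar point the surface absorbs S(1−A) and emits σT⁴ per unit area — no factor of 4, since only the local patch is in balance.
T = [369 × 0.82 / 5.67×10⁻⁸]^(1/4) = (5.34×10⁹)^(1/4) = 270 K.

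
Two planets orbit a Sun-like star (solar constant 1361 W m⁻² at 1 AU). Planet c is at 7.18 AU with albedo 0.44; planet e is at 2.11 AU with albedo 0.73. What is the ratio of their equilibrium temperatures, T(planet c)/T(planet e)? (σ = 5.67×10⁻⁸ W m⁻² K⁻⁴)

T_eq = [S₀(1−A)/(4σd²)]^(1/4), so T ∝ (1−A)^(1/4) / √d.
T₁ = [1361×0.56/(4×5.67×10⁻⁸×7.18²)]^(1/4) = 89.85 K.
T₂ = [1361×0.27/(4×5.67×10⁻⁸×2.11²)]^(1/4) = 138.12 K.

T₁/T₂ ≈ 0.651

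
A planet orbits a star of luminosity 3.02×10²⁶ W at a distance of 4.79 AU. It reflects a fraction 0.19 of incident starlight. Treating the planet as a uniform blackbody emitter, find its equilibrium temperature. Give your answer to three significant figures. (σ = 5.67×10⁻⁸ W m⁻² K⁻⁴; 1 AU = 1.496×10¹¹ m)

T_eq ≈ 114 K

d = 4.79 AU = 7.17×10¹¹ m.
Flux: S = L/(4πd²) = 3.02×10²⁶/(4π×(7.17×10¹¹)²) = 46.8 W m⁻².
Energy balance: absorbed = emitted ⇒ πR²·S(1−A) = 4πR²·σT_eq⁴, so T_eq⁴ = S(1−A)/(4σ).
T_eq = [46.8 × 0.81 / (4 × 5.67×10⁻⁸)]^(1/4) = (1.67×10⁸)^(1/4) = 114 K.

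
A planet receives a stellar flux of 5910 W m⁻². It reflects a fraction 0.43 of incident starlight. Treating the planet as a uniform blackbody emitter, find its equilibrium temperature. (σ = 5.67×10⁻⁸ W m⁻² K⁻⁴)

Energy balance: absorbed = emitted ⇒ πR²·S(1−A) = 4πR²·σT_eq⁴, so T_eq⁴ = S(1−A)/(4σ).
T_eq = [5910 × 0.57 / (4 × 5.67×10⁻⁸)]^(1/4) = (1.49×10¹⁰)^(1/4) = 349 K.

T_eq ≈ 349 K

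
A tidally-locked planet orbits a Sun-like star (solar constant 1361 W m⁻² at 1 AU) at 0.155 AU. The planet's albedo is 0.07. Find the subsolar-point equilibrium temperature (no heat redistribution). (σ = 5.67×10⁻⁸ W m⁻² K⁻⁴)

T_ss ≈ 982 K

Flux at 0.155 AU: S = 1361/0.155² = 5.66×10⁴ W m⁻².
At the subsolar point the surface absorbs S(1−A) and emits σT⁴ per unit area — no factor of 4, since only the local patch is in balance.
T = [5.66×10⁴ × 0.93 / 5.67×10⁻⁸]^(1/4) = (9.29×10¹¹)^(1/4) = 982 K.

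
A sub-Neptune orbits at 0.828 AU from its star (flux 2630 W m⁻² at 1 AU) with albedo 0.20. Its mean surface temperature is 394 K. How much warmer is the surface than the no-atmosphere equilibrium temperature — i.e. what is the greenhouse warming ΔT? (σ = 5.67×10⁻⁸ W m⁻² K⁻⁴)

S = 2630/0.828² = 3836 W m⁻².
T_eq = [S(1−A)/(4σ)]^(1/4) = [3836×0.80/(4×5.67×10⁻⁸)]^(1/4) = 341.1 K.
ΔT = T_surf − T_eq = 394 − 341.1.

ΔT ≈ 52.9 K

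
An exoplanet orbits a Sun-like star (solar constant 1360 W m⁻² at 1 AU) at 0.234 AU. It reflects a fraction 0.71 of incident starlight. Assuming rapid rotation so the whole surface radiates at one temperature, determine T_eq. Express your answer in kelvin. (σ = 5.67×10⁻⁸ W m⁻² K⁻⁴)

Flux at 0.234 AU: S = 1360/0.234² = 2.48×10⁴ W m⁻².
Energy balance: absorbed = emitted ⇒ πR²·S(1−A) = 4πR²·σT_eq⁴, so T_eq⁴ = S(1−A)/(4σ).
T_eq = [2.48×10⁴ × 0.29 / (4 × 5.67×10⁻⁸)]^(1/4) = (3.18×10¹⁰)^(1/4) = 422 K.

T_eq ≈ 422 K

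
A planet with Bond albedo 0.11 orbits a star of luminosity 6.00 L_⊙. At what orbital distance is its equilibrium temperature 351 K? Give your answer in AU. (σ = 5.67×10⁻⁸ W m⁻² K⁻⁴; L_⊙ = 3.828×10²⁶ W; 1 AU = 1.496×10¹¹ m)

d ≈ 1.45 AU

L = 6.00 × 3.828×10²⁶ = 2.30×10²⁷ W.
From T_eq⁴ = L(1−A)/(16πσd²): d = √[L(1−A)/(16πσT_eq⁴)].
d = √[2.30×10²⁷ × 0.89 / (16π × 5.67×10⁻⁸ × (351)⁴)] = 2.17×10¹¹ m = 1.45 AU.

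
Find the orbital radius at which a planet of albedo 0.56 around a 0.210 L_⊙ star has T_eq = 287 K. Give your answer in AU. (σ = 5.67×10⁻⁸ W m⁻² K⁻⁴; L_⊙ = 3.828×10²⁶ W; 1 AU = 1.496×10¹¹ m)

L = 0.210 × 3.828×10²⁶ = 8.04×10²⁵ W.
From T_eq⁴ = L(1−A)/(16πσd²): d = √[L(1−A)/(16πσT_eq⁴)].
d = √[8.04×10²⁵ × 0.44 / (16π × 5.67×10⁻⁸ × (287)⁴)] = 4.28×10¹⁰ m = 0.286 AU.

d ≈ 0.286 AU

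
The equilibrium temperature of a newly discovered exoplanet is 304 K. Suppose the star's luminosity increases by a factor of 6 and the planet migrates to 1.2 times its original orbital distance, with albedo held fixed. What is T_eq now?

T_eq ∝ L^(1/4) · d^(−1/2).
T′ = 304 × 6^(1/4) / 1.2^(1/2) = 434 K.

T_eq ≈ 434 K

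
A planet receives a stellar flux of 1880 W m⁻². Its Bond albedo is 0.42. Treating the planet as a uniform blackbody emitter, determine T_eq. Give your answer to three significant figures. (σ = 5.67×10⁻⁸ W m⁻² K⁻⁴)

Energy balance: absorbed = emitted ⇒ πR²·S(1−A) = 4πR²·σT_eq⁴, so T_eq⁴ = S(1−A)/(4σ).
T_eq = [1880 × 0.58 / (4 × 5.67×10⁻⁸)]^(1/4) = (4.81×10⁹)^(1/4) = 263 K.

T_eq ≈ 263 K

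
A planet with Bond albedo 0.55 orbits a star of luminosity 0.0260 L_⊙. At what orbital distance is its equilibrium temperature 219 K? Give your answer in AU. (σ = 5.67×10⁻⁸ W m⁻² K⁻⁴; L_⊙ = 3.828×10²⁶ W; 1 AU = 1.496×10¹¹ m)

d ≈ 0.175 AU

L = 0.0260 × 3.828×10²⁶ = 9.95×10²⁴ W.
From T_eq⁴ = L(1−A)/(16πσd²): d = √[L(1−A)/(16πσT_eq⁴)].
d = √[9.95×10²⁴ × 0.45 / (16π × 5.67×10⁻⁸ × (219)⁴)] = 2.61×10¹⁰ m = 0.175 AU.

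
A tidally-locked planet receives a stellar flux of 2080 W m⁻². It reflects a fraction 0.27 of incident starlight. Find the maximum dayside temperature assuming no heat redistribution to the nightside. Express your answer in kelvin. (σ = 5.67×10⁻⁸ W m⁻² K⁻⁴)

With no redistribution each surface element balances locally: S(1−A) = σT⁴.
T = [2080 × 0.73 / 5.67×10⁻⁸]^(1/4) = (2.68×10¹⁰)^(1/4) = 405 K.

T_ss ≈ 405 K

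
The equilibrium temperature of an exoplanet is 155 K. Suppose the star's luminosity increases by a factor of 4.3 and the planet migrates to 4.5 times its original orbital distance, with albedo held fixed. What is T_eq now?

T_eq ≈ 105 K

T_eq ∝ L^(1/4) · d^(−1/2).
T′ = 155 × 4.3^(1/4) / 4.5^(1/2) = 105 K.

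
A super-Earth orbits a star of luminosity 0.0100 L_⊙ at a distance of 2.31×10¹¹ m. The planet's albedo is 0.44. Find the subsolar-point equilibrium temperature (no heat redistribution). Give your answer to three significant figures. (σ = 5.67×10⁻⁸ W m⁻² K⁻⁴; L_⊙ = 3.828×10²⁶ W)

L = 0.0100 × 3.828×10²⁶ = 3.83×10²⁴ W.
Flux: S = L/(4πd²) = 3.83×10²⁴/(4π×(2.31×10¹¹)²) = 5.71 W m⁻².
At the subsolar point the surface absorbs S(1−A) and emits σT⁴ per unit area — no factor of 4, since only the local patch is in balance.
T = [5.71 × 0.56 / 5.67×10⁻⁸]^(1/4) = (5.64×10⁷)^(1/4) = 86.7 K.

T_ss ≈ 86.7 K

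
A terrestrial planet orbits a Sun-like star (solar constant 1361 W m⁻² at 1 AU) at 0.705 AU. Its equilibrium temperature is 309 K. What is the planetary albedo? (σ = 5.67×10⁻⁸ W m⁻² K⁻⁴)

A ≈ 0.24

Flux at 0.705 AU: S = 1361/0.705² = 2740 W m⁻².
From T_eq⁴ = S(1−A)/(4σ): 1−A = 4σT_eq⁴/S.
1−A = 4 × 5.67×10⁻⁸ × (309)⁴ / 2740 = 0.755.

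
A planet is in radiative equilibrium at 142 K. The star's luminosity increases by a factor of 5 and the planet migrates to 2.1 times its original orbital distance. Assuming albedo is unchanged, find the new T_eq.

T_eq ∝ L^(1/4) · d^(−1/2).
T′ = 142 × 5^(1/4) / 2.1^(1/2) = 147 K.

T_eq ≈ 147 K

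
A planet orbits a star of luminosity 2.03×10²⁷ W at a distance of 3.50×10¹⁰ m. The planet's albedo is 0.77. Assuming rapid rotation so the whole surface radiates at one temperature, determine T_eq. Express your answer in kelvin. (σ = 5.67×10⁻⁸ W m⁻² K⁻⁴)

Flux: S = L/(4πd²) = 2.03×10²⁷/(4π×(3.50×10¹⁰)²) = 1.32×10⁵ W m⁻².
Energy balance: absorbed = emitted ⇒ πR²·S(1−A) = 4πR²·σT_eq⁴, so T_eq⁴ = S(1−A)/(4σ).
T_eq = [1.32×10⁵ × 0.23 / (4 × 5.67×10⁻⁸)]^(1/4) = (1.34×10¹¹)^(1/4) = 605 K.

T_eq ≈ 605 K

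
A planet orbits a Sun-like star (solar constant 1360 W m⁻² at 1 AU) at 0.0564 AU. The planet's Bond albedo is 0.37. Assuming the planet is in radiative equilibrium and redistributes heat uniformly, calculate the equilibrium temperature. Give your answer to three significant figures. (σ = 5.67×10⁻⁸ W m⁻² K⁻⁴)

T_eq ≈ 1040 K

Flux at 0.0564 AU: S = 1360/0.0564² = 4.28×10⁵ W m⁻².
Energy balance: absorbed = emitted ⇒ πR²·S(1−A) = 4πR²·σT_eq⁴, so T_eq⁴ = S(1−A)/(4σ).
T_eq = [4.28×10⁵ × 0.63 / (4 × 5.67×10⁻⁸)]^(1/4) = (1.19×10¹²)^(1/4) = 1040 K.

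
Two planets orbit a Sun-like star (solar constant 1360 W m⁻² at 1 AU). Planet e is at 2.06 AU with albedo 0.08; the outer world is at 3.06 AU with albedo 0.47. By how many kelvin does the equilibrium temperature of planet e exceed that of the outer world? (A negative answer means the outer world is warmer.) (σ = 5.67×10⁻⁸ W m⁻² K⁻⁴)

T_eq = [S₀(1−A)/(4σd²)]^(1/4), so T ∝ (1−A)^(1/4) / √d.
T₁ = [1360×0.92/(4×5.67×10⁻⁸×2.06²)]^(1/4) = 189.88 K.
T₂ = [1360×0.53/(4×5.67×10⁻⁸×3.06²)]^(1/4) = 135.73 K.

ΔT ≈ 54.2 K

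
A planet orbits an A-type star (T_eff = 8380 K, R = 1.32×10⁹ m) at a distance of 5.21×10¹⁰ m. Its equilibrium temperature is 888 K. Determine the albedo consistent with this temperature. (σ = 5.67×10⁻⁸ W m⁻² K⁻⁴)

A ≈ 0.21

L = 4πR_⋆²σT_⋆⁴ = 4π(1.32×10⁹)² × 5.67×10⁻⁸ × (8380)⁴ = 6.12×10²⁷ W.
S = L/(4πd²) = 1.79×10⁵ W m⁻².
From T_eq⁴ = S(1−A)/(4σ): 1−A = 4σT_eq⁴/S.
1−A = 4 × 5.67×10⁻⁸ × (888)⁴ / 1.79×10⁵ = 0.786.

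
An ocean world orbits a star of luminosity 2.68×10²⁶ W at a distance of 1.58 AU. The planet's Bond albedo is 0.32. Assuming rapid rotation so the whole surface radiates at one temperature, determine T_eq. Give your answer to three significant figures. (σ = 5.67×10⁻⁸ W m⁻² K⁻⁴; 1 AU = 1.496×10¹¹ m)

d = 1.58 AU = 2.36×10¹¹ m.
Flux: S = L/(4πd²) = 2.68×10²⁶/(4π×(2.36×10¹¹)²) = 382 W m⁻².
Energy balance: absorbed = emitted ⇒ πR²·S(1−A) = 4πR²·σT_eq⁴, so T_eq⁴ = S(1−A)/(4σ).
T_eq = [382 × 0.68 / (4 × 5.67×10⁻⁸)]^(1/4) = (1.14×10⁹)^(1/4) = 184 K.

T_eq ≈ 184 K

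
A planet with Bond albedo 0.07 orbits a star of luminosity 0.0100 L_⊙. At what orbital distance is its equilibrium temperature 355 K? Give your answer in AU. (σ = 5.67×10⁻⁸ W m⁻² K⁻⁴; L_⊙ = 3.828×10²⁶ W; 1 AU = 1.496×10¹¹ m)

L = 0.0100 × 3.828×10²⁶ = 3.83×10²⁴ W.
From T_eq⁴ = L(1−A)/(16πσd²): d = √[L(1−A)/(16πσT_eq⁴)].
d = √[3.83×10²⁴ × 0.93 / (16π × 5.67×10⁻⁸ × (355)⁴)] = 8.87×10⁹ m = 0.0593 AU.

d ≈ 0.0593 AU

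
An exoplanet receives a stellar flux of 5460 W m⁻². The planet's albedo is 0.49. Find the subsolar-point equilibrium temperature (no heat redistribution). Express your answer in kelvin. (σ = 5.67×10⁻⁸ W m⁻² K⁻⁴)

At the subsolar point the surface absorbs S(1−A) and emits σT⁴ per unit area — no factor of 4, since only the local patch is in balance.
T = [5460 × 0.51 / 5.67×10⁻⁸]^(1/4) = (4.91×10¹⁰)^(1/4) = 471 K.

T_ss ≈ 471 K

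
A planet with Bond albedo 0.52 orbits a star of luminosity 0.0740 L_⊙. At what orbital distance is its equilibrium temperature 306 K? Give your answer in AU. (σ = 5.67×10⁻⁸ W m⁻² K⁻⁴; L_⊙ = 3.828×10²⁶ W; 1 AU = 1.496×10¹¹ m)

d ≈ 0.156 AU

L = 0.0740 × 3.828×10²⁶ = 2.83×10²⁵ W.
From T_eq⁴ = L(1−A)/(16πσd²): d = √[L(1−A)/(16πσT_eq⁴)].
d = √[2.83×10²⁵ × 0.48 / (16π × 5.67×10⁻⁸ × (306)⁴)] = 2.33×10¹⁰ m = 0.156 AU.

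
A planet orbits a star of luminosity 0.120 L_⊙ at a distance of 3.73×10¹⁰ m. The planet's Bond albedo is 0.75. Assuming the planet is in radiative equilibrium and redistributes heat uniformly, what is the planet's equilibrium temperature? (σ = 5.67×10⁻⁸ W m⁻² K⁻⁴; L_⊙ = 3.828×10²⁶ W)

T_eq ≈ 232 K

L = 0.120 × 3.828×10²⁶ = 4.59×10²⁵ W.
Flux: S = L/(4πd²) = 4.59×10²⁵/(4π×(3.73×10¹⁰)²) = 2630 W m⁻².
Energy balance: absorbed = emitted ⇒ πR²·S(1−A) = 4πR²·σT_eq⁴, so T_eq⁴ = S(1−A)/(4σ).
T_eq = [2630 × 0.25 / (4 × 5.67×10⁻⁸)]^(1/4) = (2.90×10⁹)^(1/4) = 232 K.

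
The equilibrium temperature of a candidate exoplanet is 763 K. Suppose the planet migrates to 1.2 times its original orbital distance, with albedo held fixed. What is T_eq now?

T_eq ∝ L^(1/4) · d^(−1/2).
T′ = 763 / 1.2^(1/2) = 697 K.

T_eq ≈ 697 K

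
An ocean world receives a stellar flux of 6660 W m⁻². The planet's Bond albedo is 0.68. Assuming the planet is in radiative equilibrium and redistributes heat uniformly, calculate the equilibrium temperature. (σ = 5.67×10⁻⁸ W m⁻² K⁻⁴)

Energy balance: absorbed = emitted ⇒ πR²·S(1−A) = 4πR²·σT_eq⁴, so T_eq⁴ = S(1−A)/(4σ).
T_eq = [6660 × 0.32 / (4 × 5.67×10⁻⁸)]^(1/4) = (9.40×10⁹)^(1/4) = 311 K.

T_eq ≈ 311 K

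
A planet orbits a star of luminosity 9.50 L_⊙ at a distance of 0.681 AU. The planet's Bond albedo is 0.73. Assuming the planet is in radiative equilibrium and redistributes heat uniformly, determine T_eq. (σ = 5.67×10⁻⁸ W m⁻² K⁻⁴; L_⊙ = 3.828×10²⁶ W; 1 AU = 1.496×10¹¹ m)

d = 0.681 AU = 1.02×10¹¹ m.
L = 9.50 × 3.828×10²⁶ = 3.64×10²⁷ W.
Flux: S = L/(4πd²) = 3.64×10²⁷/(4π×(1.02×10¹¹)²) = 2.79×10⁴ W m⁻².
Energy balance: absorbed = emitted ⇒ πR²·S(1−A) = 4πR²·σT_eq⁴, so T_eq⁴ = S(1−A)/(4σ).
T_eq = [2.79×10⁴ × 0.27 / (4 × 5.67×10⁻⁸)]^(1/4) = (3.32×10¹⁰)^(1/4) = 427 K.

T_eq ≈ 427 K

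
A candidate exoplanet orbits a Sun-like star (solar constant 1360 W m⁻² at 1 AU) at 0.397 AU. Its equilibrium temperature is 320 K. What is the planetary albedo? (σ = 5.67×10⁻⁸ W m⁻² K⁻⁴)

Flux at 0.397 AU: S = 1360/0.397² = 8630 W m⁻².
From T_eq⁴ = S(1−A)/(4σ): 1−A = 4σT_eq⁴/S.
1−A = 4 × 5.67×10⁻⁸ × (320)⁴ / 8630 = 0.276.

A ≈ 0.72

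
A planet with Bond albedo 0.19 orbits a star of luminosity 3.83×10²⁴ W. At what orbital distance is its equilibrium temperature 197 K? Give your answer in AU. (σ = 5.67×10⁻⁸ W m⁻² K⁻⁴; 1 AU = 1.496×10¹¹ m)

d ≈ 0.180 AU

From T_eq⁴ = L(1−A)/(16πσd²): d = √[L(1−A)/(16πσT_eq⁴)].
d = √[3.83×10²⁴ × 0.81 / (16π × 5.67×10⁻⁸ × (197)⁴)] = 2.69×10¹⁰ m = 0.180 AU.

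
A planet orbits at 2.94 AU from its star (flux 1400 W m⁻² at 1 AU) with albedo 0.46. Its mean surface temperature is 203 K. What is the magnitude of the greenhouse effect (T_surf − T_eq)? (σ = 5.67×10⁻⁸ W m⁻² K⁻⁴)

S = 1400/2.94² = 162.0 W m⁻².
T_eq = [S(1−A)/(4σ)]^(1/4) = [162.0×0.54/(4×5.67×10⁻⁸)]^(1/4) = 140.1 K.
ΔT = T_surf − T_eq = 203 − 140.1.

ΔT ≈ 62.9 K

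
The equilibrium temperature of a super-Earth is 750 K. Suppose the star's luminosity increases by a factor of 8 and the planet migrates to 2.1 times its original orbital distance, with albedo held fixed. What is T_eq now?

T_eq ∝ L^(1/4) · d^(−1/2).
T′ = 750 × 8^(1/4) / 2.1^(1/2) = 870 K.

T_eq ≈ 870 K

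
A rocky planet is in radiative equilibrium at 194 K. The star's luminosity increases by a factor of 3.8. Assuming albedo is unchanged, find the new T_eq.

T_eq ≈ 271 K

T_eq ∝ L^(1/4) · d^(−1/2).
T′ = 194 × 3.8^(1/4) = 271 K.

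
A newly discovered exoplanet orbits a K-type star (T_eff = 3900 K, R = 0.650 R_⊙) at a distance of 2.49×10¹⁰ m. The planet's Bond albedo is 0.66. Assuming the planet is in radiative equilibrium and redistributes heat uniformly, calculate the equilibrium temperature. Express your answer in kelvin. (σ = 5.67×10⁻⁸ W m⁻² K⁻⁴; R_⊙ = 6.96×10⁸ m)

T_eq ≈ 284 K

R_⋆ = 0.650 × 6.96×10⁸ = 4.52×10⁸ m.
L = 4πR_⋆²σT_⋆⁴ = 4π(4.52×10⁸)² × 5.67×10⁻⁸ × (3900)⁴ = 3.37×10²⁵ W.
S = L/(4πd²) = 4330 W m⁻².
Energy balance: absorbed = emitted ⇒ πR²·S(1−A) = 4πR²·σT_eq⁴, so T_eq⁴ = S(1−A)/(4σ).
T_eq = [4330 × 0.34 / (4 × 5.67×10⁻⁸)]^(1/4) = (6.49×10⁹)^(1/4) = 284 K.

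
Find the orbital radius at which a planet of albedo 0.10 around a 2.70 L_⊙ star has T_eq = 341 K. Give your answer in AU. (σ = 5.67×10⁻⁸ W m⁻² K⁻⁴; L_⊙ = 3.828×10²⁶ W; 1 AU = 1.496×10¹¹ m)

d ≈ 1.04 AU

L = 2.70 × 3.828×10²⁶ = 1.03×10²⁷ W.
From T_eq⁴ = L(1−A)/(16πσd²): d = √[L(1−A)/(16πσT_eq⁴)].
d = √[1.03×10²⁷ × 0.90 / (16π × 5.67×10⁻⁸ × (341)⁴)] = 1.55×10¹¹ m = 1.04 AU.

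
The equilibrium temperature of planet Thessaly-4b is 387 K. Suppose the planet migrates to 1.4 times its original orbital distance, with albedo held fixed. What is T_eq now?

T_eq ∝ L^(1/4) · d^(−1/2).
T′ = 387 / 1.4^(1/2) = 327 K.

T_eq ≈ 327 K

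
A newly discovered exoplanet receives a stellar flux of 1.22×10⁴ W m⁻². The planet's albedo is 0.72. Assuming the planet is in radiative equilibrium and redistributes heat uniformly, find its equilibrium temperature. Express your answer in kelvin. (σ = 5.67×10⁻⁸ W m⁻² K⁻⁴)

Energy balance: absorbed = emitted ⇒ πR²·S(1−A) = 4πR²·σT_eq⁴, so T_eq⁴ = S(1−A)/(4σ).
T_eq = [1.22×10⁴ × 0.28 / (4 × 5.67×10⁻⁸)]^(1/4) = (1.51×10¹⁰)^(1/4) = 350 K.

T_eq ≈ 350 K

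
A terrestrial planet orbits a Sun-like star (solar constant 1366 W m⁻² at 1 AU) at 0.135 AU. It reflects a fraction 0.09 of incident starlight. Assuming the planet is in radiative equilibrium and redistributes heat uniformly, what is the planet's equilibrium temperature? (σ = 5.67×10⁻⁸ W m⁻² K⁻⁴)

T_eq ≈ 741 K

Flux at 0.135 AU: S = 1366/0.135² = 7.50×10⁴ W m⁻².
Energy balance: absorbed = emitted ⇒ πR²·S(1−A) = 4πR²·σT_eq⁴, so T_eq⁴ = S(1−A)/(4σ).
T_eq = [7.50×10⁴ × 0.91 / (4 × 5.67×10⁻⁸)]^(1/4) = (3.01×10¹¹)^(1/4) = 741 K.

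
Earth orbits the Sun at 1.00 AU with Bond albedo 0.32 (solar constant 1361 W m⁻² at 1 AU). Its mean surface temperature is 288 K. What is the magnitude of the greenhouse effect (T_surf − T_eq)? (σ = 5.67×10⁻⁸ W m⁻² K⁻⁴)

S = 1361/1.00² = 1361 W m⁻².
T_eq = [S(1−A)/(4σ)]^(1/4) = [1361×0.68/(4×5.67×10⁻⁸)]^(1/4) = 252.7 K.
ΔT = T_surf − T_eq = 288 − 252.7.

ΔT ≈ 35.3 K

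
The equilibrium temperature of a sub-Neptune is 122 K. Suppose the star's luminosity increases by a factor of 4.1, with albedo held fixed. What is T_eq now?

T_eq ≈ 174 K

T_eq ∝ L^(1/4) · d^(−1/2).
T′ = 122 × 4.1^(1/4) = 174 K.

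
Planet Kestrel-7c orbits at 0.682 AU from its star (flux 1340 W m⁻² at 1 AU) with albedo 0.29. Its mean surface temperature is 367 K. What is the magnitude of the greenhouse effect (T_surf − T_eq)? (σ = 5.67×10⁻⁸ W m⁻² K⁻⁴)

S = 1340/0.682² = 2881 W m⁻².
T_eq = [S(1−A)/(4σ)]^(1/4) = [2881×0.71/(4×5.67×10⁻⁸)]^(1/4) = 308.2 K.
ΔT = T_surf − T_eq = 367 − 308.2.

ΔT ≈ 58.8 K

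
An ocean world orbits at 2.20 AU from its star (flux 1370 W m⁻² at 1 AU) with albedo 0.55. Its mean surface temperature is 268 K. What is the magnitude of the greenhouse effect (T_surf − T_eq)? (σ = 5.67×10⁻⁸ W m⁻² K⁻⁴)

S = 1370/2.20² = 283.1 W m⁻².
T_eq = [S(1−A)/(4σ)]^(1/4) = [283.1×0.45/(4×5.67×10⁻⁸)]^(1/4) = 153.9 K.
ΔT = T_surf − T_eq = 268 − 153.9.

ΔT ≈ 114.1 K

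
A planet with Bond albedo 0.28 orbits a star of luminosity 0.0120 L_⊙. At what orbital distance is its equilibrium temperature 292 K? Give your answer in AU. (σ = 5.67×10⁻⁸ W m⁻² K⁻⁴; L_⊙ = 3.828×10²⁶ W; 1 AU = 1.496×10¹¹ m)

L = 0.0120 × 3.828×10²⁶ = 4.59×10²⁴ W.
From T_eq⁴ = L(1−A)/(16πσd²): d = √[L(1−A)/(16πσT_eq⁴)].
d = √[4.59×10²⁴ × 0.72 / (16π × 5.67×10⁻⁸ × (292)⁴)] = 1.26×10¹⁰ m = 0.0845 AU.

d ≈ 0.0845 AU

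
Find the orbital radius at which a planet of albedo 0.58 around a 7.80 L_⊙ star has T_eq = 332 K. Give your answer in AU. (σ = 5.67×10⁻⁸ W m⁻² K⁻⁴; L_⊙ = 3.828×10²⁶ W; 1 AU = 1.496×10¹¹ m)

d ≈ 1.27 AU

L = 7.80 × 3.828×10²⁶ = 2.99×10²⁷ W.
From T_eq⁴ = L(1−A)/(16πσd²): d = √[L(1−A)/(16πσT_eq⁴)].
d = √[2.99×10²⁷ × 0.42 / (16π × 5.67×10⁻⁸ × (332)⁴)] = 1.90×10¹¹ m = 1.27 AU.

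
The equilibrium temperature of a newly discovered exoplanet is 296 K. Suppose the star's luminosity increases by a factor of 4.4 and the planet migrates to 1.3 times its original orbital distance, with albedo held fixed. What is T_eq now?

T_eq ∝ L^(1/4) · d^(−1/2).
T′ = 296 × 4.4^(1/4) / 1.3^(1/2) = 376 K.

T_eq ≈ 376 K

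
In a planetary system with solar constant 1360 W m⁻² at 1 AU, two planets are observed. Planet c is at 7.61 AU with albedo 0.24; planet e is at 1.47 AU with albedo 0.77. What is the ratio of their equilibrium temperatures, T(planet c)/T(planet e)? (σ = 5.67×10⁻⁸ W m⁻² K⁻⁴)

T₁/T₂ ≈ 0.593

T_eq = [S₀(1−A)/(4σd²)]^(1/4), so T ∝ (1−A)^(1/4) / √d.
T₁ = [1360×0.76/(4×5.67×10⁻⁸×7.61²)]^(1/4) = 94.19 K.
T₂ = [1360×0.23/(4×5.67×10⁻⁸×1.47²)]^(1/4) = 158.95 K.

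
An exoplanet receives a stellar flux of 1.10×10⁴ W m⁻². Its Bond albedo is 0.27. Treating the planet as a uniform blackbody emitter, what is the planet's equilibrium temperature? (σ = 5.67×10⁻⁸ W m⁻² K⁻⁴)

Energy balance: absorbed = emitted ⇒ πR²·S(1−A) = 4πR²·σT_eq⁴, so T_eq⁴ = S(1−A)/(4σ).
T_eq = [1.10×10⁴ × 0.73 / (4 × 5.67×10⁻⁸)]^(1/4) = (3.54×10¹⁰)^(1/4) = 434 K.

T_eq ≈ 434 K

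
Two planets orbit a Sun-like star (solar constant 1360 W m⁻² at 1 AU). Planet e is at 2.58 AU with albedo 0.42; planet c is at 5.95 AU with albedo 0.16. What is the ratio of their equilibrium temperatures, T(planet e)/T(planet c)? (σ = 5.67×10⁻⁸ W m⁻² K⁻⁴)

T₁/T₂ ≈ 1.384

T_eq = [S₀(1−A)/(4σd²)]^(1/4), so T ∝ (1−A)^(1/4) / √d.
T₁ = [1360×0.58/(4×5.67×10⁻⁸×2.58²)]^(1/4) = 151.19 K.
T₂ = [1360×0.84/(4×5.67×10⁻⁸×5.95²)]^(1/4) = 109.22 K.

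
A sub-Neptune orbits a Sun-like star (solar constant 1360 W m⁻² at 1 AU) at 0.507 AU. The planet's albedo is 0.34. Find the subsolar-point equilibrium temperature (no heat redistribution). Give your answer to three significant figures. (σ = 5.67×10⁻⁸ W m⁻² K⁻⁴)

Flux at 0.507 AU: S = 1360/0.507² = 5290 W m⁻².
At the subsolar point the surface absorbs S(1−A) and emits σT⁴ per unit area — no factor of 4, since only the local patch is in balance.
T = [5290 × 0.66 / 5.67×10⁻⁸]^(1/4) = (6.16×10¹⁰)^(1/4) = 498 K.

T_ss ≈ 498 K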